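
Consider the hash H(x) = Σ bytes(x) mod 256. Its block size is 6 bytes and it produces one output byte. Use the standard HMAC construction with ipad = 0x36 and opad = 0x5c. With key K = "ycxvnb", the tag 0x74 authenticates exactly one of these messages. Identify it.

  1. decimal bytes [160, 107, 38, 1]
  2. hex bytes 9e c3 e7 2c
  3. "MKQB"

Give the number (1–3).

2

Key "ycxvnb" = 79 63 78 76 6e 62 is exactly B = 6 bytes: K' = 79 63 78 76 6e 62.
K' ⊕ ipad = 4f 55 4e 40 58 54; K' ⊕ opad = 25 3f 24 2a 32 3e.
m1: inner = H(4f 55 4e 40 58 54 a0 6b 26 01) = 10; tag = H(25 3f 24 2a 32 3e 10) = 32
m2: inner = H(4f 55 4e 40 58 54 9e c3 e7 2c) = 52; tag = H(25 3f 24 2a 32 3e 52) = 74 ← matches
m3: inner = H(4f 55 4e 40 58 54 4d 4b 51 42) = 09; tag = H(25 3f 24 2a 32 3e 09) = 2b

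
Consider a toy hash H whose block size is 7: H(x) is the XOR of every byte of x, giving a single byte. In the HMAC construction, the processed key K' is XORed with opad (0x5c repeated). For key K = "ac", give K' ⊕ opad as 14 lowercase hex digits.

Key "ac" = 61 63 is 2 bytes ≤ B = 7; zero-pad to 7 bytes: K' = 61 63 00 00 00 00 00.
XOR each byte with 0x5c: 61⊕5c=3d, 63⊕5c=3f, 00⊕5c=5c, 00⊕5c=5c, 00⊕5c=5c, 00⊕5c=5c, 00⊕5c=5c.

3d3f5c5c5c5c5c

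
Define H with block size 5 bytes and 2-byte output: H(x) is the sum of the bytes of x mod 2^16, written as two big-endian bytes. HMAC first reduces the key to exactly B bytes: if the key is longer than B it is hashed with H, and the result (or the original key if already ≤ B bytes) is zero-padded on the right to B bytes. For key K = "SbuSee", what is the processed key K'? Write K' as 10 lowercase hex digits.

|K| = 6 > B = 5, so first hash the key.
H(K): sum = 83+98+117+83+101+101 = 583 → 02 47.
Zero-pad H(K) = 02 47 to 5 bytes: K' = 02 47 00 00 00.

0247000000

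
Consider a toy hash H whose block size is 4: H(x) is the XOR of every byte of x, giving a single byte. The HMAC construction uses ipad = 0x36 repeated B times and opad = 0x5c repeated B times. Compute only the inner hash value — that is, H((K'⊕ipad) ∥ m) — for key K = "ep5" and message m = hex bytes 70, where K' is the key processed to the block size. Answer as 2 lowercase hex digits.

50

Key "ep5" = 65 70 35 is 3 bytes ≤ B = 4; zero-pad to 4 bytes: K' = 65 70 35 00.
K' ⊕ ipad = 53 46 03 36.
Inner input = 53 46 03 36 ∥ 70.
Inner hash: XOR 53⊕46⊕03⊕36⊕70 = 50.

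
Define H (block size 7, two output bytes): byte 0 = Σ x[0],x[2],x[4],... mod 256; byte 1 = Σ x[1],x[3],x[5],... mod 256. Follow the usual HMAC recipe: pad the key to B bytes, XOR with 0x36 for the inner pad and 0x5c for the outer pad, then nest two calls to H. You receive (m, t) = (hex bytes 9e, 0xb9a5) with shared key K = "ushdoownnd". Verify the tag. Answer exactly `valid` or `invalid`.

valid

Key "ushdoownnd" = 75 73 68 64 6f 6f 77 6e 6e 64 is 10 bytes > B = 7, so hash it first: H(key) = 31 18, then zero-pad to 7 bytes: K' = 31 18 00 00 00 00 00.
K' ⊕ ipad = 07 2e 36 36 36 36 36; K' ⊕ opad = 6d 44 5c 5c 5c 5c 5c.
Inner hash: even-index sum = 169 mod 256 = 169; odd-index sum = 312 mod 256 = 56 → a9 38.
Outer hash (recomputed tag): even-index sum = 441 mod 256 = 185; odd-index sum = 421 mod 256 = 165 → b9 a5.
Recomputed tag = b9a5; claimed = b9a5 → match.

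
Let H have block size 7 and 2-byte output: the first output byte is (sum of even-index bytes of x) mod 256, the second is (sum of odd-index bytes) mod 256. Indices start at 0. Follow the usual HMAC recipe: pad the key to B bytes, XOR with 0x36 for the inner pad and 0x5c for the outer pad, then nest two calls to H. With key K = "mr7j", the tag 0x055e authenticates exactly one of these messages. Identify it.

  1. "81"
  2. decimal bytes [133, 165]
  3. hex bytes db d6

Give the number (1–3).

Key "mr7j" = 6d 72 37 6a is 4 bytes ≤ B = 7; zero-pad to 7 bytes: K' = 6d 72 37 6a 00 00 00.
K' ⊕ ipad = 5b 44 01 5c 36 36 36; K' ⊕ opad = 31 2e 6b 36 5c 5c 5c.
m1: inner = H(5b 44 01 5c 36 36 36 38 31) = f9 0e; tag = H(31 2e 6b 36 5c 5c 5c f9 0e) = 62b9
m2: inner = H(5b 44 01 5c 36 36 36 85 a5) = 6d 5b; tag = H(31 2e 6b 36 5c 5c 5c 6d 5b) = af2d
m3: inner = H(5b 44 01 5c 36 36 36 db d6) = 9e b1; tag = H(31 2e 6b 36 5c 5c 5c 9e b1) = 055e ← matches

3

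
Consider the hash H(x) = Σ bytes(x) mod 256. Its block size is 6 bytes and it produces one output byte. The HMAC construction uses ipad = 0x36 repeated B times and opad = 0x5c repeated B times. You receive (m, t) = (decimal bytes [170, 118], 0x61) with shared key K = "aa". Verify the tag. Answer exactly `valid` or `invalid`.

Key "aa" = 61 61 is 2 bytes ≤ B = 6; zero-pad to 6 bytes: K' = 61 61 00 00 00 00.
K' ⊕ ipad = 57 57 36 36 36 36; K' ⊕ opad = 3d 3d 5c 5c 5c 5c.
Inner hash: sum = 87+87+54+54+54+54+170+118 = 678; mod 256 = 166 → a6.
Outer hash (recomputed tag): sum = 61+61+92+92+92+92+166 = 656; mod 256 = 144 → 90.
Recomputed tag = 90; claimed = 61 → mismatch.

invalid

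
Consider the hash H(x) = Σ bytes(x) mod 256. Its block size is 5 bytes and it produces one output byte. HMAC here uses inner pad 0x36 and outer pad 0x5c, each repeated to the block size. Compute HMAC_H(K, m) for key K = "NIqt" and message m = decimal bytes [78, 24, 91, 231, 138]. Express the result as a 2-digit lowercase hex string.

Key "NIqt" = 4e 49 71 74 is 4 bytes ≤ B = 5; zero-pad to 5 bytes: K' = 4e 49 71 74 00.
K' ⊕ ipad = 78 7f 47 42 36.  K' ⊕ opad = 12 15 2d 28 5c.
Inner input = (K'⊕ipad) ∥ m = 78 7f 47 42 36 ∥ 4e 18 5b e7 8a.
Inner hash: sum = 120+127+71+66+54+78+24+91+231+138 = 1000; mod 256 = 232 → e8.
Outer input = (K'⊕opad) ∥ inner = 12 15 2d 28 5c ∥ e8.
Outer hash (tag): sum = 18+21+45+40+92+232 = 448; mod 256 = 192 → c0.

c0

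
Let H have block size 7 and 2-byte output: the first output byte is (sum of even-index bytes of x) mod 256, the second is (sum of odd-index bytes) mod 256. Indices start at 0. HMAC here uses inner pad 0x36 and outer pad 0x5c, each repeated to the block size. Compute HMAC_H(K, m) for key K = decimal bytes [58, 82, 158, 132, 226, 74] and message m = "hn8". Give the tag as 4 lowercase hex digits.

Key decimal bytes [58, 82, 158, 132, 226, 74] = 3a 52 9e 84 e2 4a is 6 bytes ≤ B = 7; zero-pad to 7 bytes: K' = 3a 52 9e 84 e2 4a 00.
K' ⊕ ipad = 0c 64 a8 b2 d4 7c 36.  K' ⊕ opad = 66 0e c2 d8 be 16 5c.
Inner input = (K'⊕ipad) ∥ m = 0c 64 a8 b2 d4 7c 36 ∥ 68 6e 38.
Inner hash: even-index sum = 556 mod 256 = 44; odd-index sum = 562 mod 256 = 50 → 2c 32.
Outer input = (K'⊕opad) ∥ inner = 66 0e c2 d8 be 16 5c ∥ 2c 32.
Outer hash (tag): even-index sum = 628 mod 256 = 116; odd-index sum = 296 mod 256 = 40 → 74 28.

7428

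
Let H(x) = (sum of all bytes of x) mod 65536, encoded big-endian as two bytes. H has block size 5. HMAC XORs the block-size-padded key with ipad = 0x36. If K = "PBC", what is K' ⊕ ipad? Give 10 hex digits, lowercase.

Key "PBC" = 50 42 43 is 3 bytes ≤ B = 5; zero-pad to 5 bytes: K' = 50 42 43 00 00.
XOR each byte with 0x36: 50⊕36=66, 42⊕36=74, 43⊕36=75, 00⊕36=36, 00⊕36=36.

6674753636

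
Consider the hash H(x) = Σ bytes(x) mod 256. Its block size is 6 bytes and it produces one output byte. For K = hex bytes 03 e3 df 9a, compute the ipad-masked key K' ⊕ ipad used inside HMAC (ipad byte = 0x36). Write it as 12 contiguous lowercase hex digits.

35d5e9ac3636

Key hex bytes 03 e3 df 9a is 4 bytes ≤ B = 6; zero-pad to 6 bytes: K' = 03 e3 df 9a 00 00.
XOR each byte with 0x36: 03⊕36=35, e3⊕36=d5, df⊕36=e9, 9a⊕36=ac, 00⊕36=36, 00⊕36=36.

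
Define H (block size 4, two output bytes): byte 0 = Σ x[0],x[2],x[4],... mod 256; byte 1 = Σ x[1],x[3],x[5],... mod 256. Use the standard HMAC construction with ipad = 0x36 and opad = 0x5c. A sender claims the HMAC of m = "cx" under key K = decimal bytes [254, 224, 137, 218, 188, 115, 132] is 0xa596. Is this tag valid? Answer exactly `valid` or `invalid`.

Key decimal bytes [254, 224, 137, 218, 188, 115, 132] = fe e0 89 da bc 73 84 is 7 bytes > B = 4, so hash it first: H(key) = c7 2d, then zero-pad to 4 bytes: K' = c7 2d 00 00.
K' ⊕ ipad = f1 1b 36 36; K' ⊕ opad = 9b 71 5c 5c.
Inner hash: even-index sum = 394 mod 256 = 138; odd-index sum = 201 mod 256 = 201 → 8a c9.
Outer hash (recomputed tag): even-index sum = 385 mod 256 = 129; odd-index sum = 406 mod 256 = 150 → 81 96.
Recomputed tag = 8196; claimed = a596 → mismatch.

invalid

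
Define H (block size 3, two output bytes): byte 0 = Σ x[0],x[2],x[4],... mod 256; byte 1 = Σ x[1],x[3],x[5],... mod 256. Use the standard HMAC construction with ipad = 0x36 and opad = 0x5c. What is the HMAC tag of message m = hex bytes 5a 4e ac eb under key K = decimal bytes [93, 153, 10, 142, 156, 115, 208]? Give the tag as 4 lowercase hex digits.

9d1a

Key decimal bytes [93, 153, 10, 142, 156, 115, 208] = 5d 99 0a 8e 9c 73 d0 is 7 bytes > B = 3, so hash it first: H(key) = d3 9a, then zero-pad to 3 bytes: K' = d3 9a 00.
K' ⊕ ipad = e5 ac 36.  K' ⊕ opad = 8f c6 5c.
Inner input = (K'⊕ipad) ∥ m = e5 ac 36 ∥ 5a 4e ac eb.
Inner hash: even-index sum = 596 mod 256 = 84; odd-index sum = 434 mod 256 = 178 → 54 b2.
Outer input = (K'⊕opad) ∥ inner = 8f c6 5c ∥ 54 b2.
Outer hash (tag): even-index sum = 413 mod 256 = 157; odd-index sum = 282 mod 256 = 26 → 9d 1a.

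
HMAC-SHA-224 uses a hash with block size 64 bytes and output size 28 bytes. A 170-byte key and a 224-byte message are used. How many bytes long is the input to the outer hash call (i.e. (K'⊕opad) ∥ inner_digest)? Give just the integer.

92

Key is 170 > 64 bytes, so it is hashed to 28 bytes then zero-padded to 64: |K'| = 64.
Outer input = (K'⊕opad) ∥ H(inner) → 64 + 28 = 92 bytes.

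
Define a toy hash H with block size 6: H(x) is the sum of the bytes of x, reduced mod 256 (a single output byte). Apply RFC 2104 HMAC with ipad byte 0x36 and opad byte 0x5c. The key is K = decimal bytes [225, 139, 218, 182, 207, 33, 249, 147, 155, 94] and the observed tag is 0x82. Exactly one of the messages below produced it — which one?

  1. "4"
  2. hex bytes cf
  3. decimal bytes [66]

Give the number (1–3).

1

Key decimal bytes [225, 139, 218, 182, 207, 33, 249, 147, 155, 94] = e1 8b da b6 cf 21 f9 93 9b 5e is 10 bytes > B = 6, so hash it first: H(key) = 71, then zero-pad to 6 bytes: K' = 71 00 00 00 00 00.
K' ⊕ ipad = 47 36 36 36 36 36; K' ⊕ opad = 2d 5c 5c 5c 5c 5c.
m1: inner = H(47 36 36 36 36 36 34) = 89; tag = H(2d 5c 5c 5c 5c 5c 89) = 82 ← matches
m2: inner = H(47 36 36 36 36 36 cf) = 24; tag = H(2d 5c 5c 5c 5c 5c 24) = 1d
m3: inner = H(47 36 36 36 36 36 42) = 97; tag = H(2d 5c 5c 5c 5c 5c 97) = 90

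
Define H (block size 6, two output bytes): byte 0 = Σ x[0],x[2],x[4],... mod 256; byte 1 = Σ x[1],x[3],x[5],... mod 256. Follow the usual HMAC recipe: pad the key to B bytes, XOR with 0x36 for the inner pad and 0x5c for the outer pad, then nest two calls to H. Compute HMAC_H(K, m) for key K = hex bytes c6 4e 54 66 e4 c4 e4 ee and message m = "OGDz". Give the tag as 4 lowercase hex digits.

496f

Key hex bytes c6 4e 54 66 e4 c4 e4 ee is 8 bytes > B = 6, so hash it first: H(key) = e2 66, then zero-pad to 6 bytes: K' = e2 66 00 00 00 00.
K' ⊕ ipad = d4 50 36 36 36 36.  K' ⊕ opad = be 3a 5c 5c 5c 5c.
Inner input = (K'⊕ipad) ∥ m = d4 50 36 36 36 36 ∥ 4f 47 44 7a.
Inner hash: even-index sum = 467 mod 256 = 211; odd-index sum = 381 mod 256 = 125 → d3 7d.
Outer input = (K'⊕opad) ∥ inner = be 3a 5c 5c 5c 5c ∥ d3 7d.
Outer hash (tag): even-index sum = 585 mod 256 = 73; odd-index sum = 367 mod 256 = 111 → 49 6f.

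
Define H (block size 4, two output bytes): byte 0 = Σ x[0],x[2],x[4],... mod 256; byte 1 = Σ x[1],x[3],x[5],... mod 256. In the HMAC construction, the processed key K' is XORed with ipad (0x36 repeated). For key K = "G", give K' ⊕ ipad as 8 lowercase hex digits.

71363636

Key "G" = 47 is 1 byte ≤ B = 4; zero-pad to 4 bytes: K' = 47 00 00 00.
XOR each byte with 0x36: 47⊕36=71, 00⊕36=36, 00⊕36=36, 00⊕36=36.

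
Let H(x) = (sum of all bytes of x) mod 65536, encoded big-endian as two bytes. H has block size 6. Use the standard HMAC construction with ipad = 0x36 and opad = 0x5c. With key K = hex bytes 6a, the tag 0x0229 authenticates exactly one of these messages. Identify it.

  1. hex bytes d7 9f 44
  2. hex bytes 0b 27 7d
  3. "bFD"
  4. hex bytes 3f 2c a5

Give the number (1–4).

Key hex bytes 6a is 1 byte ≤ B = 6; zero-pad to 6 bytes: K' = 6a 00 00 00 00 00.
K' ⊕ ipad = 5c 36 36 36 36 36; K' ⊕ opad = 36 5c 5c 5c 5c 5c.
m1: inner = H(5c 36 36 36 36 36 d7 9f 44) = 03 24; tag = H(36 5c 5c 5c 5c 5c 03 24) = 0229 ← matches
m2: inner = H(5c 36 36 36 36 36 0b 27 7d) = 02 19; tag = H(36 5c 5c 5c 5c 5c 02 19) = 021d
m3: inner = H(5c 36 36 36 36 36 62 46 44) = 02 56; tag = H(36 5c 5c 5c 5c 5c 02 56) = 025a
m4: inner = H(5c 36 36 36 36 36 3f 2c a5) = 02 7a; tag = H(36 5c 5c 5c 5c 5c 02 7a) = 027e

1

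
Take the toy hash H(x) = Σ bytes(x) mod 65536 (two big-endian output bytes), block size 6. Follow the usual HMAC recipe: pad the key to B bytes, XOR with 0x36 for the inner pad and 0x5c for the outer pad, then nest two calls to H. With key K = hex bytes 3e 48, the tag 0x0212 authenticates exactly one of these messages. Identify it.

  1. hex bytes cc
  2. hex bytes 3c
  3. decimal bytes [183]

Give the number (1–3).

Key hex bytes 3e 48 is 2 bytes ≤ B = 6; zero-pad to 6 bytes: K' = 3e 48 00 00 00 00.
K' ⊕ ipad = 08 7e 36 36 36 36; K' ⊕ opad = 62 14 5c 5c 5c 5c.
m1: inner = H(08 7e 36 36 36 36 cc) = 02 2a; tag = H(62 14 5c 5c 5c 5c 02 2a) = 0212 ← matches
m2: inner = H(08 7e 36 36 36 36 3c) = 01 9a; tag = H(62 14 5c 5c 5c 5c 01 9a) = 0281
m3: inner = H(08 7e 36 36 36 36 b7) = 02 15; tag = H(62 14 5c 5c 5c 5c 02 15) = 01fd

1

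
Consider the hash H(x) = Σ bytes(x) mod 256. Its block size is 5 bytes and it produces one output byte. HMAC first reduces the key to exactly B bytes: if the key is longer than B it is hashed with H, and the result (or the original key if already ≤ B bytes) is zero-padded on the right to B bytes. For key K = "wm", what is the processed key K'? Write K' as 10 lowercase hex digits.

Key "wm" = 77 6d is 2 bytes ≤ B = 5; zero-pad to 5 bytes: K' = 77 6d 00 00 00.

776d000000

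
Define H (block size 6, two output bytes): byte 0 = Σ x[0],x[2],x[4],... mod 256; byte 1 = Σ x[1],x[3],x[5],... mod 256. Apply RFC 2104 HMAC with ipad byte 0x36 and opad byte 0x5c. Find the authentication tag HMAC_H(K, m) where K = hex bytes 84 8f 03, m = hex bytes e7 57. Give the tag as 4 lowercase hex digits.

Key hex bytes 84 8f 03 is 3 bytes ≤ B = 6; zero-pad to 6 bytes: K' = 84 8f 03 00 00 00.
K' ⊕ ipad = b2 b9 35 36 36 36.  K' ⊕ opad = d8 d3 5f 5c 5c 5c.
Inner input = (K'⊕ipad) ∥ m = b2 b9 35 36 36 36 ∥ e7 57.
Inner hash: even-index sum = 516 mod 256 = 4; odd-index sum = 380 mod 256 = 124 → 04 7c.
Outer input = (K'⊕opad) ∥ inner = d8 d3 5f 5c 5c 5c ∥ 04 7c.
Outer hash (tag): even-index sum = 407 mod 256 = 151; odd-index sum = 519 mod 256 = 7 → 97 07.

9707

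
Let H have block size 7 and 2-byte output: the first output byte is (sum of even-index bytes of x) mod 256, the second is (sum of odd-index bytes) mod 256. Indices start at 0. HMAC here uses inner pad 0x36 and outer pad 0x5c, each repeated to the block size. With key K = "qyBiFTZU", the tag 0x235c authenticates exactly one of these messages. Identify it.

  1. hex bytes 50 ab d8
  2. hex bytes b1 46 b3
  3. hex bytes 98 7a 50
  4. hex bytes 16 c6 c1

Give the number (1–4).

4

Key "qyBiFTZU" = 71 79 42 69 46 54 5a 55 is 8 bytes > B = 7, so hash it first: H(key) = 53 8b, then zero-pad to 7 bytes: K' = 53 8b 00 00 00 00 00.
K' ⊕ ipad = 65 bd 36 36 36 36 36; K' ⊕ opad = 0f d7 5c 5c 5c 5c 5c.
m1: inner = H(65 bd 36 36 36 36 36 50 ab d8) = b2 51; tag = H(0f d7 5c 5c 5c 5c 5c b2 51) = 7441
m2: inner = H(65 bd 36 36 36 36 36 b1 46 b3) = 4d 8d; tag = H(0f d7 5c 5c 5c 5c 5c 4d 8d) = b0dc
m3: inner = H(65 bd 36 36 36 36 36 98 7a 50) = 81 11; tag = H(0f d7 5c 5c 5c 5c 5c 81 11) = 3410
m4: inner = H(65 bd 36 36 36 36 36 16 c6 c1) = cd 00; tag = H(0f d7 5c 5c 5c 5c 5c cd 00) = 235c ← matches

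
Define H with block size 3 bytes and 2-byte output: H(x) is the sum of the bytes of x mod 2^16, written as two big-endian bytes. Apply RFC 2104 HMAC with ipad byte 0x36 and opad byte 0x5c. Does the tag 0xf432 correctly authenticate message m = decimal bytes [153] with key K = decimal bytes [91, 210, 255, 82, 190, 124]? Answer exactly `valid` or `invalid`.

Key decimal bytes [91, 210, 255, 82, 190, 124] = 5b d2 ff 52 be 7c is 6 bytes > B = 3, so hash it first: H(key) = 03 b8, then zero-pad to 3 bytes: K' = 03 b8 00.
K' ⊕ ipad = 35 8e 36; K' ⊕ opad = 5f e4 5c.
Inner hash: sum = 53+142+54+153 = 402 → 01 92.
Outer hash (recomputed tag): sum = 95+228+92+1+146 = 562 → 02 32.
Recomputed tag = 0232; claimed = f432 → mismatch.

invalid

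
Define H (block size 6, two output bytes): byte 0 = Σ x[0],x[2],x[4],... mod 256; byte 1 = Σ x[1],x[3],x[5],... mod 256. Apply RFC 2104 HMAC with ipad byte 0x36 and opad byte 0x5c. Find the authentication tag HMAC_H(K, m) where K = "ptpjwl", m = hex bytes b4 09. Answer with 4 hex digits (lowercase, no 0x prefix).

048f

Key "ptpjwl" = 70 74 70 6a 77 6c is exactly B = 6 bytes: K' = 70 74 70 6a 77 6c.
K' ⊕ ipad = 46 42 46 5c 41 5a.  K' ⊕ opad = 2c 28 2c 36 2b 30.
Inner input = (K'⊕ipad) ∥ m = 46 42 46 5c 41 5a ∥ b4 09.
Inner hash: even-index sum = 385 mod 256 = 129; odd-index sum = 257 mod 256 = 1 → 81 01.
Outer input = (K'⊕opad) ∥ inner = 2c 28 2c 36 2b 30 ∥ 81 01.
Outer hash (tag): even-index sum = 260 mod 256 = 4; odd-index sum = 143 mod 256 = 143 → 04 8f.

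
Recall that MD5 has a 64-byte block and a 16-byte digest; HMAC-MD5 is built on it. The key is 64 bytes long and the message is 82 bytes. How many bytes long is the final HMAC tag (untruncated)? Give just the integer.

The tag is one MD5 digest: 16 bytes.

16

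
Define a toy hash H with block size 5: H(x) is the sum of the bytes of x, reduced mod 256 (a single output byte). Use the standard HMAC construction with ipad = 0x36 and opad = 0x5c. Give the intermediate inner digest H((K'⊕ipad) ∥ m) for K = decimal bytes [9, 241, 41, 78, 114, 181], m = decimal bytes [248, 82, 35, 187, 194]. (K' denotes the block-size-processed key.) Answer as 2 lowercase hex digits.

70

Key decimal bytes [9, 241, 41, 78, 114, 181] = 09 f1 29 4e 72 b5 is 6 bytes > B = 5, so hash it first: H(key) = 98, then zero-pad to 5 bytes: K' = 98 00 00 00 00.
K' ⊕ ipad = ae 36 36 36 36.
Inner input = ae 36 36 36 36 ∥ f8 52 23 bb c2.
Inner hash: sum = 174+54+54+54+54+248+82+35+187+194 = 1136; mod 256 = 112 → 70.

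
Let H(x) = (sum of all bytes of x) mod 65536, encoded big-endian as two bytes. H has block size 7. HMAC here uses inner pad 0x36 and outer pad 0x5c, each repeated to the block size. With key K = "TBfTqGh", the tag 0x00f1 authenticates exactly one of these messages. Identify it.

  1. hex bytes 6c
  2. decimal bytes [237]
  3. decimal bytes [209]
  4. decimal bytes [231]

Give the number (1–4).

Key "TBfTqGh" = 54 42 66 54 71 47 68 is exactly B = 7 bytes: K' = 54 42 66 54 71 47 68.
K' ⊕ ipad = 62 74 50 62 47 71 5e; K' ⊕ opad = 08 1e 3a 08 2d 1b 34.
m1: inner = H(62 74 50 62 47 71 5e 6c) = 03 0a; tag = H(08 1e 3a 08 2d 1b 34 03 0a) = 00f1 ← matches
m2: inner = H(62 74 50 62 47 71 5e ed) = 03 8b; tag = H(08 1e 3a 08 2d 1b 34 03 8b) = 0172
m3: inner = H(62 74 50 62 47 71 5e d1) = 03 6f; tag = H(08 1e 3a 08 2d 1b 34 03 6f) = 0156
m4: inner = H(62 74 50 62 47 71 5e e7) = 03 85; tag = H(08 1e 3a 08 2d 1b 34 03 85) = 016c

1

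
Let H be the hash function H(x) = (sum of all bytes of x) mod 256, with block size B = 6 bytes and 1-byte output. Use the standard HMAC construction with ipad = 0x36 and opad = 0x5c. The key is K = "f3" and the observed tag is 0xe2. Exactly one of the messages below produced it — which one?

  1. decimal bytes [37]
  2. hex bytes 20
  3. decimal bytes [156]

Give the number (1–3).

3

Key "f3" = 66 33 is 2 bytes ≤ B = 6; zero-pad to 6 bytes: K' = 66 33 00 00 00 00.
K' ⊕ ipad = 50 05 36 36 36 36; K' ⊕ opad = 3a 6f 5c 5c 5c 5c.
m1: inner = H(50 05 36 36 36 36 25) = 52; tag = H(3a 6f 5c 5c 5c 5c 52) = 6b
m2: inner = H(50 05 36 36 36 36 20) = 4d; tag = H(3a 6f 5c 5c 5c 5c 4d) = 66
m3: inner = H(50 05 36 36 36 36 9c) = c9; tag = H(3a 6f 5c 5c 5c 5c c9) = e2 ← matches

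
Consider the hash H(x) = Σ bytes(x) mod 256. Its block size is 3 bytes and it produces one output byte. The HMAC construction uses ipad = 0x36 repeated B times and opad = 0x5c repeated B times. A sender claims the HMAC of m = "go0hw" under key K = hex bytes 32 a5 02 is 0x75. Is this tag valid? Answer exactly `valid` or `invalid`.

valid

Key hex bytes 32 a5 02 is exactly B = 3 bytes: K' = 32 a5 02.
K' ⊕ ipad = 04 93 34; K' ⊕ opad = 6e f9 5e.
Inner hash: sum = 4+147+52+103+111+48+104+119 = 688; mod 256 = 176 → b0.
Outer hash (recomputed tag): sum = 110+249+94+176 = 629; mod 256 = 117 → 75.
Recomputed tag = 75; claimed = 75 → match.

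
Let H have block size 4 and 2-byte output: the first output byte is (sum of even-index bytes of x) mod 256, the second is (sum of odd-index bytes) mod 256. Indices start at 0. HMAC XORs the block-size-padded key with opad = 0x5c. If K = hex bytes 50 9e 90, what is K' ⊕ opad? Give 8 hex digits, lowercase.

0cc2cc5c

Key hex bytes 50 9e 90 is 3 bytes ≤ B = 4; zero-pad to 4 bytes: K' = 50 9e 90 00.
XOR each byte with 0x5c: 50⊕5c=0c, 9e⊕5c=c2, 90⊕5c=cc, 00⊕5c=5c.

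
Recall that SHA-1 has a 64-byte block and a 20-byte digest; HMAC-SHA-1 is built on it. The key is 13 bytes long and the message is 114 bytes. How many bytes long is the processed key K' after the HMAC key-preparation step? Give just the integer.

64

Key is 13 ≤ 64 bytes, zero-padded: |K'| = 64.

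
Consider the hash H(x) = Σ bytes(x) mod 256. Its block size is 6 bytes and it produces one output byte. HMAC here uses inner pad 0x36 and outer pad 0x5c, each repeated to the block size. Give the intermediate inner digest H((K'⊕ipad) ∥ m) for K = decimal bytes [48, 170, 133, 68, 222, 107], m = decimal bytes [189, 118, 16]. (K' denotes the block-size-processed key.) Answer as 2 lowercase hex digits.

Key decimal bytes [48, 170, 133, 68, 222, 107] = 30 aa 85 44 de 6b is exactly B = 6 bytes: K' = 30 aa 85 44 de 6b.
K' ⊕ ipad = 06 9c b3 72 e8 5d.
Inner input = 06 9c b3 72 e8 5d ∥ bd 76 10.
Inner hash: sum = 6+156+179+114+232+93+189+118+16 = 1103; mod 256 = 79 → 4f.

4f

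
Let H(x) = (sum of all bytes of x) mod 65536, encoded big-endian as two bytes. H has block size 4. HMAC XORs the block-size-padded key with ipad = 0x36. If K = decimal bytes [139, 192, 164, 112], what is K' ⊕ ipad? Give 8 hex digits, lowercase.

Key decimal bytes [139, 192, 164, 112] = 8b c0 a4 70 is exactly B = 4 bytes: K' = 8b c0 a4 70.
XOR each byte with 0x36: 8b⊕36=bd, c0⊕36=f6, a4⊕36=92, 70⊕36=46.

bdf69246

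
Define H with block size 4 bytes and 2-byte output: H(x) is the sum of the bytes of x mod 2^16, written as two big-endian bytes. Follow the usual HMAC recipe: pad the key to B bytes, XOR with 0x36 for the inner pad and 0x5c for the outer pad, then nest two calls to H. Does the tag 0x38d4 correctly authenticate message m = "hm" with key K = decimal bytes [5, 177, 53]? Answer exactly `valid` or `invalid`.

invalid

Key decimal bytes [5, 177, 53] = 05 b1 35 is 3 bytes ≤ B = 4; zero-pad to 4 bytes: K' = 05 b1 35 00.
K' ⊕ ipad = 33 87 03 36; K' ⊕ opad = 59 ed 69 5c.
Inner hash: sum = 51+135+3+54+104+109 = 456 → 01 c8.
Outer hash (recomputed tag): sum = 89+237+105+92+1+200 = 724 → 02 d4.
Recomputed tag = 02d4; claimed = 38d4 → mismatch.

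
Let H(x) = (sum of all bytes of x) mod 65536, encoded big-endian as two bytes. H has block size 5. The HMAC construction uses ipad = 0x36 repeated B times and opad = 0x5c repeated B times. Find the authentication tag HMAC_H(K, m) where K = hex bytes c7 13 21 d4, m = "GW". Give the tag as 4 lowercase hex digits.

0330

Key hex bytes c7 13 21 d4 is 4 bytes ≤ B = 5; zero-pad to 5 bytes: K' = c7 13 21 d4 00.
K' ⊕ ipad = f1 25 17 e2 36.  K' ⊕ opad = 9b 4f 7d 88 5c.
Inner input = (K'⊕ipad) ∥ m = f1 25 17 e2 36 ∥ 47 57.
Inner hash: sum = 241+37+23+226+54+71+87 = 739 → 02 e3.
Outer input = (K'⊕opad) ∥ inner = 9b 4f 7d 88 5c ∥ 02 e3.
Outer hash (tag): sum = 155+79+125+136+92+2+227 = 816 → 03 30.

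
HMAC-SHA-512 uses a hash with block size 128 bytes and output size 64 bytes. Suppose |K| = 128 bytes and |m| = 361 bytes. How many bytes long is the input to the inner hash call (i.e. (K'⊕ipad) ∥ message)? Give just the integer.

Key is 128 ≤ 128 bytes, zero-padded: |K'| = 128.
Inner input = (K'⊕ipad) ∥ m → 128 + 361 = 489 bytes.

489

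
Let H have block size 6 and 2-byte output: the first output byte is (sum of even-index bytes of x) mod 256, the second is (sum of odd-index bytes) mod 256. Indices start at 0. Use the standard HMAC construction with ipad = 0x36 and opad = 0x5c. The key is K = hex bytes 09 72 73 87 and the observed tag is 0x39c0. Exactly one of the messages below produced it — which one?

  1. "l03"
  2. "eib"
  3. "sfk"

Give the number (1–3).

1

Key hex bytes 09 72 73 87 is 4 bytes ≤ B = 6; zero-pad to 6 bytes: K' = 09 72 73 87 00 00.
K' ⊕ ipad = 3f 44 45 b1 36 36; K' ⊕ opad = 55 2e 2f db 5c 5c.
m1: inner = H(3f 44 45 b1 36 36 6c 30 33) = 59 5b; tag = H(55 2e 2f db 5c 5c 59 5b) = 39c0 ← matches
m2: inner = H(3f 44 45 b1 36 36 65 69 62) = 81 94; tag = H(55 2e 2f db 5c 5c 81 94) = 61f9
m3: inner = H(3f 44 45 b1 36 36 73 66 6b) = 98 91; tag = H(55 2e 2f db 5c 5c 98 91) = 78f6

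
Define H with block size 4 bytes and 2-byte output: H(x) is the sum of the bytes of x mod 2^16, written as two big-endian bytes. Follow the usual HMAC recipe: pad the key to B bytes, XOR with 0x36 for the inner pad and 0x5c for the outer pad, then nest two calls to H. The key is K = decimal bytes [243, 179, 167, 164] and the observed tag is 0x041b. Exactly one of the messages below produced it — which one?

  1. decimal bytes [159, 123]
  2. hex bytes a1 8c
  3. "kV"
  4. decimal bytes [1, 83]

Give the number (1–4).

1

Key decimal bytes [243, 179, 167, 164] = f3 b3 a7 a4 is exactly B = 4 bytes: K' = f3 b3 a7 a4.
K' ⊕ ipad = c5 85 91 92; K' ⊕ opad = af ef fb f8.
m1: inner = H(c5 85 91 92 9f 7b) = 03 87; tag = H(af ef fb f8 03 87) = 041b ← matches
m2: inner = H(c5 85 91 92 a1 8c) = 03 9a; tag = H(af ef fb f8 03 9a) = 042e
m3: inner = H(c5 85 91 92 6b 56) = 03 2e; tag = H(af ef fb f8 03 2e) = 03c2
m4: inner = H(c5 85 91 92 01 53) = 02 c1; tag = H(af ef fb f8 02 c1) = 0454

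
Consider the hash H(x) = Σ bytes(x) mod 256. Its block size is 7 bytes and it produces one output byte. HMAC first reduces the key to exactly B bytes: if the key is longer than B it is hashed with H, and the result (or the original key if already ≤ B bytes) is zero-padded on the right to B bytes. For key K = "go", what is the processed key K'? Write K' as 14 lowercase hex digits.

Key "go" = 67 6f is 2 bytes ≤ B = 7; zero-pad to 7 bytes: K' = 67 6f 00 00 00 00 00.

676f0000000000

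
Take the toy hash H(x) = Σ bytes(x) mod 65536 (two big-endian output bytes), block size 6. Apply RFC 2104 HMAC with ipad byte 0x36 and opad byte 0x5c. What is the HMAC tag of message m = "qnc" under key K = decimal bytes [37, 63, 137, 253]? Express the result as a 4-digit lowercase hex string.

0361

Key decimal bytes [37, 63, 137, 253] = 25 3f 89 fd is 4 bytes ≤ B = 6; zero-pad to 6 bytes: K' = 25 3f 89 fd 00 00.
K' ⊕ ipad = 13 09 bf cb 36 36.  K' ⊕ opad = 79 63 d5 a1 5c 5c.
Inner input = (K'⊕ipad) ∥ m = 13 09 bf cb 36 36 ∥ 71 6e 63.
Inner hash: sum = 19+9+191+203+54+54+113+110+99 = 852 → 03 54.
Outer input = (K'⊕opad) ∥ inner = 79 63 d5 a1 5c 5c ∥ 03 54.
Outer hash (tag): sum = 121+99+213+161+92+92+3+84 = 865 → 03 61.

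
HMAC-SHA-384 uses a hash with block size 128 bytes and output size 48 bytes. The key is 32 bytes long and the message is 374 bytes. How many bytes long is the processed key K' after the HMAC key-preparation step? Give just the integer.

Key is 32 ≤ 128 bytes, zero-padded: |K'| = 128.

128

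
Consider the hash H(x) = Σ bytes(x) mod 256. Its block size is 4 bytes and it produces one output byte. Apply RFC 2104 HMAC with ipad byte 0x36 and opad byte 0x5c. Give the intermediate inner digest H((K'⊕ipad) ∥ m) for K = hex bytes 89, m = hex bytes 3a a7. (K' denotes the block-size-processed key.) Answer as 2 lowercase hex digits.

42

Key hex bytes 89 is 1 byte ≤ B = 4; zero-pad to 4 bytes: K' = 89 00 00 00.
K' ⊕ ipad = bf 36 36 36.
Inner input = bf 36 36 36 ∥ 3a a7.
Inner hash: sum = 191+54+54+54+58+167 = 578; mod 256 = 66 → 42.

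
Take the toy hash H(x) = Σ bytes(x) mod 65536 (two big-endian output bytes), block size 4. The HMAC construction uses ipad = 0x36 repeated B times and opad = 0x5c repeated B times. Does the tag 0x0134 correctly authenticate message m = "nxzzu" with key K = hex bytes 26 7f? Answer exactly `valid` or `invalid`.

Key hex bytes 26 7f is 2 bytes ≤ B = 4; zero-pad to 4 bytes: K' = 26 7f 00 00.
K' ⊕ ipad = 10 49 36 36; K' ⊕ opad = 7a 23 5c 5c.
Inner hash: sum = 16+73+54+54+110+120+122+122+117 = 788 → 03 14.
Outer hash (recomputed tag): sum = 122+35+92+92+3+20 = 364 → 01 6c.
Recomputed tag = 016c; claimed = 0134 → mismatch.

invalid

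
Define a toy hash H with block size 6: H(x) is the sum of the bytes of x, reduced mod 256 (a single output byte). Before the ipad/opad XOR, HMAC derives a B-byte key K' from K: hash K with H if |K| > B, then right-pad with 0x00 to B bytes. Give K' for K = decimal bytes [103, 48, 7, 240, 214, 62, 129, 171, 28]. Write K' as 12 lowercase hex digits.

ea0000000000

|K| = 9 > B = 6, so first hash the key.
H(K): sum = 103+48+7+240+214+62+129+171+28 = 1002; mod 256 = 234 → ea.
Zero-pad H(K) = ea to 6 bytes: K' = ea 00 00 00 00 00.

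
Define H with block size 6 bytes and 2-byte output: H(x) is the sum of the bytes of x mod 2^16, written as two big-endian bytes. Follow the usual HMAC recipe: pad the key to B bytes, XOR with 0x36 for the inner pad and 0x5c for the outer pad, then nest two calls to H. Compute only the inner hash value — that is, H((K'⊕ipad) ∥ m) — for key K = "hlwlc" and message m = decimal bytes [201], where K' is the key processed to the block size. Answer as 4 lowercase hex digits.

02a7

Key "hlwlc" = 68 6c 77 6c 63 is 5 bytes ≤ B = 6; zero-pad to 6 bytes: K' = 68 6c 77 6c 63 00.
K' ⊕ ipad = 5e 5a 41 5a 55 36.
Inner input = 5e 5a 41 5a 55 36 ∥ c9.
Inner hash: sum = 94+90+65+90+85+54+201 = 679 → 02 a7.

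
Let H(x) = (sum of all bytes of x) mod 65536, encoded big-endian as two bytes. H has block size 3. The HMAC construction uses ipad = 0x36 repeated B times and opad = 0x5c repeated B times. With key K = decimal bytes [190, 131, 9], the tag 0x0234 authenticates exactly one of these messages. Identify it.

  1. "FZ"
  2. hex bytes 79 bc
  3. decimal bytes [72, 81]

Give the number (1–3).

Key decimal bytes [190, 131, 9] = be 83 09 is exactly B = 3 bytes: K' = be 83 09.
K' ⊕ ipad = 88 b5 3f; K' ⊕ opad = e2 df 55.
m1: inner = H(88 b5 3f 46 5a) = 02 1c; tag = H(e2 df 55 02 1c) = 0234 ← matches
m2: inner = H(88 b5 3f 79 bc) = 02 b1; tag = H(e2 df 55 02 b1) = 02c9
m3: inner = H(88 b5 3f 48 51) = 02 15; tag = H(e2 df 55 02 15) = 022d

1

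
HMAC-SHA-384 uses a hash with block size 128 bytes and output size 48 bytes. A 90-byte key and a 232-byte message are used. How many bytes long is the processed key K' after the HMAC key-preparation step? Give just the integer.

128

Key is 90 ≤ 128 bytes, zero-padded: |K'| = 128.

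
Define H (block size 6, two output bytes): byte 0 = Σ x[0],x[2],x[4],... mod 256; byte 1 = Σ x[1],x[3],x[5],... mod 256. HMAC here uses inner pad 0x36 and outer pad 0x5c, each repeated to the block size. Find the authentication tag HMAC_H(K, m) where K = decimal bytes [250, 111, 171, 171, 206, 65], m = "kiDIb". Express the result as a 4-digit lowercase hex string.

Key decimal bytes [250, 111, 171, 171, 206, 65] = fa 6f ab ab ce 41 is exactly B = 6 bytes: K' = fa 6f ab ab ce 41.
K' ⊕ ipad = cc 59 9d 9d f8 77.  K' ⊕ opad = a6 33 f7 f7 92 1d.
Inner input = (K'⊕ipad) ∥ m = cc 59 9d 9d f8 77 ∥ 6b 69 44 49 62.
Inner hash: even-index sum = 882 mod 256 = 114; odd-index sum = 543 mod 256 = 31 → 72 1f.
Outer input = (K'⊕opad) ∥ inner = a6 33 f7 f7 92 1d ∥ 72 1f.
Outer hash (tag): even-index sum = 673 mod 256 = 161; odd-index sum = 358 mod 256 = 102 → a1 66.

a166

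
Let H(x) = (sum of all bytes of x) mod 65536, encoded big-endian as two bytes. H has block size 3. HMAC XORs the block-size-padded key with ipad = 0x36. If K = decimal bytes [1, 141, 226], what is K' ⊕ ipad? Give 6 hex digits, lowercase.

Key decimal bytes [1, 141, 226] = 01 8d e2 is exactly B = 3 bytes: K' = 01 8d e2.
XOR each byte with 0x36: 01⊕36=37, 8d⊕36=bb, e2⊕36=d4.

37bbd4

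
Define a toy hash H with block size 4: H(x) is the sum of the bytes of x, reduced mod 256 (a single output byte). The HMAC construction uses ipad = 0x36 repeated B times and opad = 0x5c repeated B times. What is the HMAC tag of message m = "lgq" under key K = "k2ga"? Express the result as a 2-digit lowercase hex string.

6a

Key "k2ga" = 6b 32 67 61 is exactly B = 4 bytes: K' = 6b 32 67 61.
K' ⊕ ipad = 5d 04 51 57.  K' ⊕ opad = 37 6e 3b 3d.
Inner input = (K'⊕ipad) ∥ m = 5d 04 51 57 ∥ 6c 67 71.
Inner hash: sum = 93+4+81+87+108+103+113 = 589; mod 256 = 77 → 4d.
Outer input = (K'⊕opad) ∥ inner = 37 6e 3b 3d ∥ 4d.
Outer hash (tag): sum = 55+110+59+61+77 = 362; mod 256 = 106 → 6a.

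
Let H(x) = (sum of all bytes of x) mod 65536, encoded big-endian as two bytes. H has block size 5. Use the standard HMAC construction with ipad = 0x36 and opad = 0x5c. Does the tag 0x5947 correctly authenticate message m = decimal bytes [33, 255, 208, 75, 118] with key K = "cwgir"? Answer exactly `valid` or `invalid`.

Key "cwgir" = 63 77 67 69 72 is exactly B = 5 bytes: K' = 63 77 67 69 72.
K' ⊕ ipad = 55 41 51 5f 44; K' ⊕ opad = 3f 2b 3b 35 2e.
Inner hash: sum = 85+65+81+95+68+33+255+208+75+118 = 1083 → 04 3b.
Outer hash (recomputed tag): sum = 63+43+59+53+46+4+59 = 327 → 01 47.
Recomputed tag = 0147; claimed = 5947 → mismatch.

invalid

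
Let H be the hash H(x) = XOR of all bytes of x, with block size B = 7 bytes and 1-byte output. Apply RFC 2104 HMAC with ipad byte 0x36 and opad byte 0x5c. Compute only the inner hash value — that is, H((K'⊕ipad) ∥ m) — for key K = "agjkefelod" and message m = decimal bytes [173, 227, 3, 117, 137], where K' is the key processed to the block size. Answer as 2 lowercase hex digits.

Key "agjkefelod" = 61 67 6a 6b 65 66 65 6c 6f 64 is 10 bytes > B = 7, so hash it first: H(key) = 06, then zero-pad to 7 bytes: K' = 06 00 00 00 00 00 00.
K' ⊕ ipad = 30 36 36 36 36 36 36.
Inner input = 30 36 36 36 36 36 36 ∥ ad e3 03 75 89.
Inner hash: XOR 30⊕36⊕36⊕36⊕36⊕36⊕36⊕ad⊕e3⊕03⊕75⊕89 = 81.

81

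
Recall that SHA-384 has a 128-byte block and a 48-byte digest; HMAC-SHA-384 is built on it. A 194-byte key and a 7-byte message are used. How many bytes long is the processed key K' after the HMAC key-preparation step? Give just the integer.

128

Key is 194 > 128 bytes, so it is hashed to 48 bytes then zero-padded to 128: |K'| = 128.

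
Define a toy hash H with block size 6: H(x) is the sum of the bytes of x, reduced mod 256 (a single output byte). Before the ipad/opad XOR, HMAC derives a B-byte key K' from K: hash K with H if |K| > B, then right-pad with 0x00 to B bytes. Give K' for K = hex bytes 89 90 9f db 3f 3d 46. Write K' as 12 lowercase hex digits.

550000000000

|K| = 7 > B = 6, so first hash the key.
H(K): sum = 137+144+159+219+63+61+70 = 853; mod 256 = 85 → 55.
Zero-pad H(K) = 55 to 6 bytes: K' = 55 00 00 00 00 00.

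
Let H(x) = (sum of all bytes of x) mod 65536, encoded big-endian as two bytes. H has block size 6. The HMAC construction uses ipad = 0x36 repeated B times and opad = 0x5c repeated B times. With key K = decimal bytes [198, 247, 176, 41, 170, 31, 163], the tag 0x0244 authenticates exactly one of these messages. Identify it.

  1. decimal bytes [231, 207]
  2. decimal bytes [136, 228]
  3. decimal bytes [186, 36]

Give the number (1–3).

Key decimal bytes [198, 247, 176, 41, 170, 31, 163] = c6 f7 b0 29 aa 1f a3 is 7 bytes > B = 6, so hash it first: H(key) = 04 02, then zero-pad to 6 bytes: K' = 04 02 00 00 00 00.
K' ⊕ ipad = 32 34 36 36 36 36; K' ⊕ opad = 58 5e 5c 5c 5c 5c.
m1: inner = H(32 34 36 36 36 36 e7 cf) = 02 f4; tag = H(58 5e 5c 5c 5c 5c 02 f4) = 031c
m2: inner = H(32 34 36 36 36 36 88 e4) = 02 aa; tag = H(58 5e 5c 5c 5c 5c 02 aa) = 02d2
m3: inner = H(32 34 36 36 36 36 ba 24) = 02 1c; tag = H(58 5e 5c 5c 5c 5c 02 1c) = 0244 ← matches

3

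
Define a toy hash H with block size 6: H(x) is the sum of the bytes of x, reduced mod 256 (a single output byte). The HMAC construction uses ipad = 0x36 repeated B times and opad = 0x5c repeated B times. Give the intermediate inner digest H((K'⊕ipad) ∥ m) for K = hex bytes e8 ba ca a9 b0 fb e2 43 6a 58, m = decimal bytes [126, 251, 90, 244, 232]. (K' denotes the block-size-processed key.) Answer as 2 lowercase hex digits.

4e

Key hex bytes e8 ba ca a9 b0 fb e2 43 6a 58 is 10 bytes > B = 6, so hash it first: H(key) = a7, then zero-pad to 6 bytes: K' = a7 00 00 00 00 00.
K' ⊕ ipad = 91 36 36 36 36 36.
Inner input = 91 36 36 36 36 36 ∥ 7e fb 5a f4 e8.
Inner hash: sum = 145+54+54+54+54+54+126+251+90+244+232 = 1358; mod 256 = 78 → 4e.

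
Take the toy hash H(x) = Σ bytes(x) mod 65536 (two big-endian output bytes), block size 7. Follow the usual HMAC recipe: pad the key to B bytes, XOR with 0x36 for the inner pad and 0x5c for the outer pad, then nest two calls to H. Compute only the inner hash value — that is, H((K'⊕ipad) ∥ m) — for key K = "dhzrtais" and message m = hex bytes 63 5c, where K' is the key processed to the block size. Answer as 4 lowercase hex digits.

0261

Key "dhzrtais" = 64 68 7a 72 74 61 69 73 is 8 bytes > B = 7, so hash it first: H(key) = 03 69, then zero-pad to 7 bytes: K' = 03 69 00 00 00 00 00.
K' ⊕ ipad = 35 5f 36 36 36 36 36.
Inner input = 35 5f 36 36 36 36 36 ∥ 63 5c.
Inner hash: sum = 53+95+54+54+54+54+54+99+92 = 609 → 02 61.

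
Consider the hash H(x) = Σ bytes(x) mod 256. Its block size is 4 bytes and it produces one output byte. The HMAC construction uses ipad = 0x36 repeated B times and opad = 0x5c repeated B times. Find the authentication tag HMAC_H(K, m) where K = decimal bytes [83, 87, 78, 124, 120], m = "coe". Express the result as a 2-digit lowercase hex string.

Key decimal bytes [83, 87, 78, 124, 120] = 53 57 4e 7c 78 is 5 bytes > B = 4, so hash it first: H(key) = ec, then zero-pad to 4 bytes: K' = ec 00 00 00.
K' ⊕ ipad = da 36 36 36.  K' ⊕ opad = b0 5c 5c 5c.
Inner input = (K'⊕ipad) ∥ m = da 36 36 36 ∥ 63 6f 65.
Inner hash: sum = 218+54+54+54+99+111+101 = 691; mod 256 = 179 → b3.
Outer input = (K'⊕opad) ∥ inner = b0 5c 5c 5c ∥ b3.
Outer hash (tag): sum = 176+92+92+92+179 = 631; mod 256 = 119 → 77.

77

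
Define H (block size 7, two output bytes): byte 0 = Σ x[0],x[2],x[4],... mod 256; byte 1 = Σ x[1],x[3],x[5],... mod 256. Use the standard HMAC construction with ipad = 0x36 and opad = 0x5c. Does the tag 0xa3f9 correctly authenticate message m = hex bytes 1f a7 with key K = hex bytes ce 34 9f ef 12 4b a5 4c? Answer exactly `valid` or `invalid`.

valid

Key hex bytes ce 34 9f ef 12 4b a5 4c is 8 bytes > B = 7, so hash it first: H(key) = 24 ba, then zero-pad to 7 bytes: K' = 24 ba 00 00 00 00 00.
K' ⊕ ipad = 12 8c 36 36 36 36 36; K' ⊕ opad = 78 e6 5c 5c 5c 5c 5c.
Inner hash: even-index sum = 347 mod 256 = 91; odd-index sum = 279 mod 256 = 23 → 5b 17.
Outer hash (recomputed tag): even-index sum = 419 mod 256 = 163; odd-index sum = 505 mod 256 = 249 → a3 f9.
Recomputed tag = a3f9; claimed = a3f9 → match.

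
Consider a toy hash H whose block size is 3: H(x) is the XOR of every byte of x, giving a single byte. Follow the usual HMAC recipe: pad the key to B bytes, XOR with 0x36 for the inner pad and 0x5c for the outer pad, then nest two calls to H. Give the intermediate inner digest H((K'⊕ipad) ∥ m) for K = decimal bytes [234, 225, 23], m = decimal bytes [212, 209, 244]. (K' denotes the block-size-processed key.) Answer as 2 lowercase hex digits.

Key decimal bytes [234, 225, 23] = ea e1 17 is exactly B = 3 bytes: K' = ea e1 17.
K' ⊕ ipad = dc d7 21.
Inner input = dc d7 21 ∥ d4 d1 f4.
Inner hash: XOR dc⊕d7⊕21⊕d4⊕d1⊕f4 = db.

db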